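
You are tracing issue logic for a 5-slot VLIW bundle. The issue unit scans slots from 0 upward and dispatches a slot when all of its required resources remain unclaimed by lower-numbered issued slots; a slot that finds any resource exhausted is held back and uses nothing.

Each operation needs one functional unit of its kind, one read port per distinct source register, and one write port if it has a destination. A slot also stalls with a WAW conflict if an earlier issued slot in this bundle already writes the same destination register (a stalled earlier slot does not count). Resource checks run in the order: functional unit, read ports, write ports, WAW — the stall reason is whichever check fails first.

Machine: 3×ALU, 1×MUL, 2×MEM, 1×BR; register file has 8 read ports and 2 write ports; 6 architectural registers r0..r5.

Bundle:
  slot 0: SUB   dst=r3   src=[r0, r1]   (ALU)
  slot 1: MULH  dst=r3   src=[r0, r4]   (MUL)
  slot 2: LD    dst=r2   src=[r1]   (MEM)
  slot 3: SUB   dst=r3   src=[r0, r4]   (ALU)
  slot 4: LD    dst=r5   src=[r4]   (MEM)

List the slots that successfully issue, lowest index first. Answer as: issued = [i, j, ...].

slot 0 (ALU): ISSUE — free A2,Mu1,Ld2,B1 rp6 wp1
slot 1 (MUL): stall WAW — free A2,Mu1,Ld2,B1 rp6 wp1
slot 2 (MEM): ISSUE — free A2,Mu1,Ld1,B1 rp5 wp0
slot 3 (ALU): stall WR_PORT — free A2,Mu1,Ld1,B1 rp5 wp0
slot 4 (MEM): stall WR_PORT — free A2,Mu1,Ld1,B1 rp5 wp0

issued = [0, 2]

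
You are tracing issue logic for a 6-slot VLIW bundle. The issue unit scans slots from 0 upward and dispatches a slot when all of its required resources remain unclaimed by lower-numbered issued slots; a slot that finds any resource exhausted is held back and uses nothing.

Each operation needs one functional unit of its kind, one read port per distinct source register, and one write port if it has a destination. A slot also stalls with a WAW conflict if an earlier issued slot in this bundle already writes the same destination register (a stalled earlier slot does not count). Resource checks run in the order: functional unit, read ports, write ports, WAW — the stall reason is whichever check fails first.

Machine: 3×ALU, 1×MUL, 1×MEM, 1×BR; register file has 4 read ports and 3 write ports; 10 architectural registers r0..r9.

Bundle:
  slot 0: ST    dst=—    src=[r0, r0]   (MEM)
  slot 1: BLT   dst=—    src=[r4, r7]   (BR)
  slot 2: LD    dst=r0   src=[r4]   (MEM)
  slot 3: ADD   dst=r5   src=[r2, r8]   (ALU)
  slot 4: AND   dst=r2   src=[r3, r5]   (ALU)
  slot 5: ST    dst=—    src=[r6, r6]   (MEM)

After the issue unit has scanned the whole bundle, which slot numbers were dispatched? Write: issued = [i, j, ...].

issued = [0, 1]

(0) want 1×MEM +1rd +0wr — yes → AL3|MU1|ME0|BR1|rd3|wr3
(1) want 1×BR +2rd +0wr — yes → AL3|MU1|ME0|BR0|rd1|wr3
(2) want 1×MEM +1rd +1wr — FU → AL3|MU1|ME0|BR0|rd1|wr3
(3) want 1×ALU +2rd +1wr — RD_PORT → AL3|MU1|ME0|BR0|rd1|wr3
(4) want 1×ALU +2rd +1wr — RD_PORT → AL3|MU1|ME0|BR0|rd1|wr3
(5) want 1×MEM +1rd +0wr — FU → AL3|MU1|ME0|BR0|rd1|wr3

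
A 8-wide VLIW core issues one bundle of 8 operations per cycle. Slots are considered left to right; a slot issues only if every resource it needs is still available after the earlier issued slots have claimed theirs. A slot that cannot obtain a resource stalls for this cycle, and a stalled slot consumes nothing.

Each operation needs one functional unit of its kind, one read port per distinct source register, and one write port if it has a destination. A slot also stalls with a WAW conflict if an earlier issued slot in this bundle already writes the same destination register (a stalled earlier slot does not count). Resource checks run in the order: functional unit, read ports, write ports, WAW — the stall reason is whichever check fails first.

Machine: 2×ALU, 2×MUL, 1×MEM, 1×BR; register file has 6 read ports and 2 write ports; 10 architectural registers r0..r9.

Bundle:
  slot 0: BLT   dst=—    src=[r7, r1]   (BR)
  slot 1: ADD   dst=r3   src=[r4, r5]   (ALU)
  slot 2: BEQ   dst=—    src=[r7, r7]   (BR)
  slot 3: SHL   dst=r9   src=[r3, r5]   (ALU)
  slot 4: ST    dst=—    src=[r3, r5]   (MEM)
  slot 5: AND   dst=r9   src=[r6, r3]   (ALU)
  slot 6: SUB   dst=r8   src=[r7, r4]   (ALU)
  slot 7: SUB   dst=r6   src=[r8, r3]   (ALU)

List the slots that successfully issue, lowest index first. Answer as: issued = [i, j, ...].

issued = [0, 1, 3]

#0 BR src=r7,r1 dispatched  <A:2 Mu:2 Ld:1 B:0 rd:4 wr:2>
#1 ALU src=r4,r5 dispatched  <A:1 Mu:2 Ld:1 B:0 rd:2 wr:1>
#2 BR src=r7,r7 held:FU  <A:1 Mu:2 Ld:1 B:0 rd:2 wr:1>
#3 ALU src=r3,r5 dispatched  <A:0 Mu:2 Ld:1 B:0 rd:0 wr:0>
#4 MEM src=r3,r5 held:RD_PORT  <A:0 Mu:2 Ld:1 B:0 rd:0 wr:0>
#5 ALU src=r6,r3 held:FU  <A:0 Mu:2 Ld:1 B:0 rd:0 wr:0>
#6 ALU src=r7,r4 held:FU  <A:0 Mu:2 Ld:1 B:0 rd:0 wr:0>
#7 ALU src=r8,r3 held:FU  <A:0 Mu:2 Ld:1 B:0 rd:0 wr:0>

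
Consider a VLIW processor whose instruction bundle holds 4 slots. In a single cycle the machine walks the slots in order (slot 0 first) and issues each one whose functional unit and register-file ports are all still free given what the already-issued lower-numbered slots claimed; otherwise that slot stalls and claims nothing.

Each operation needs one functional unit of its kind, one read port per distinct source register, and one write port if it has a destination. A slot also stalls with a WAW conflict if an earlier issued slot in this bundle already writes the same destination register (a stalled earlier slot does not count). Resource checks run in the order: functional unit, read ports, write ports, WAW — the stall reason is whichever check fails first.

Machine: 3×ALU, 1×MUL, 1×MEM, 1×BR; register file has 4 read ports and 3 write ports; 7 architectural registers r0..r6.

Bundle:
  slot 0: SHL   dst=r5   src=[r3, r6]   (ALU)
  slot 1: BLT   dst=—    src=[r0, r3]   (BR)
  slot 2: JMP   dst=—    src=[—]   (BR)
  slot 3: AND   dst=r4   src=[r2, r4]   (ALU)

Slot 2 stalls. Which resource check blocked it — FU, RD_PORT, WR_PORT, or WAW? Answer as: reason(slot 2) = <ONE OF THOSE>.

(0) want 1×ALU +2rd +1wr — yes → AL2|MU1|ME1|BR1|rd2|wr2
(1) want 1×BR +2rd +0wr — yes → AL2|MU1|ME1|BR0|rd0|wr2
(2) want 1×BR +0rd +0wr — FU → AL2|MU1|ME1|BR0|rd0|wr2
(3) want 1×ALU +2rd +1wr — RD_PORT → AL2|MU1|ME1|BR0|rd0|wr2

reason(slot 2) = FU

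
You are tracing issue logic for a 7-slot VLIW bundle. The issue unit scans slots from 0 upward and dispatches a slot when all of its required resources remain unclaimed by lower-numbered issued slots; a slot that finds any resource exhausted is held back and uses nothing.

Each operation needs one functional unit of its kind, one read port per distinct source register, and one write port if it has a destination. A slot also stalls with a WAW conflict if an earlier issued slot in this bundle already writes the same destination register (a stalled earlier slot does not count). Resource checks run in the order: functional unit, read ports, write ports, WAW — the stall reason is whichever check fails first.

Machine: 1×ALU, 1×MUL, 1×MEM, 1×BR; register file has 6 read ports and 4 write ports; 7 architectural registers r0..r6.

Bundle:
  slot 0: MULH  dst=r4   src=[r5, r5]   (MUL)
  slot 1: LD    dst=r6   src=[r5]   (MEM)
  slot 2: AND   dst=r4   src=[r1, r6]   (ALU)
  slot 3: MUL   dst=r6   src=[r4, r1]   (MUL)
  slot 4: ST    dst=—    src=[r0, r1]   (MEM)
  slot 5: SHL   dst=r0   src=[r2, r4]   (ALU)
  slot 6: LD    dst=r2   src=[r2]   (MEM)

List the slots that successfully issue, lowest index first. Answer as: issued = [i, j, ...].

#0 MUL src=r5,r5 dispatched  <A:1 Mu:0 Ld:1 B:1 rd:5 wr:3>
#1 MEM src=r5 dispatched  <A:1 Mu:0 Ld:0 B:1 rd:4 wr:2>
#2 ALU src=r1,r6 held:WAW  <A:1 Mu:0 Ld:0 B:1 rd:4 wr:2>
#3 MUL src=r4,r1 held:FU  <A:1 Mu:0 Ld:0 B:1 rd:4 wr:2>
#4 MEM src=r0,r1 held:FU  <A:1 Mu:0 Ld:0 B:1 rd:4 wr:2>
#5 ALU src=r2,r4 dispatched  <A:0 Mu:0 Ld:0 B:1 rd:2 wr:1>
#6 MEM src=r2 held:FU  <A:0 Mu:0 Ld:0 B:1 rd:2 wr:1>

issued = [0, 1, 5]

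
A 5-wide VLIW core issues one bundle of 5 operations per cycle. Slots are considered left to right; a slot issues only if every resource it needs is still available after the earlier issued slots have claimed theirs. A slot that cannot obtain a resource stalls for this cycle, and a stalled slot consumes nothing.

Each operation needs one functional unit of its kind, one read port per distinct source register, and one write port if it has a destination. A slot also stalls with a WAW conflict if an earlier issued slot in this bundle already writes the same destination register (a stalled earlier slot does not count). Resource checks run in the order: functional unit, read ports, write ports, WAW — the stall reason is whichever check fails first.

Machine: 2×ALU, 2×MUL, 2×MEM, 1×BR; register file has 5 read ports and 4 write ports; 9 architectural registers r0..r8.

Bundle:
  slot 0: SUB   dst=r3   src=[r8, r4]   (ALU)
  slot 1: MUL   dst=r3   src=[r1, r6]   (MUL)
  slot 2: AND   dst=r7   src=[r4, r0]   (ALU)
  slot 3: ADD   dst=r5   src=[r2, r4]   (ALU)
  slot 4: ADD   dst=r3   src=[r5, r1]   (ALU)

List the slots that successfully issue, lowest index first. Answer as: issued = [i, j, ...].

issued = [0, 2]

slot 0 (ALU): ISSUE — free A1,Mu2,Ld2,B1 rp3 wp3
slot 1 (MUL): stall WAW — free A1,Mu2,Ld2,B1 rp3 wp3
slot 2 (ALU): ISSUE — free A0,Mu2,Ld2,B1 rp1 wp2
slot 3 (ALU): stall FU — free A0,Mu2,Ld2,B1 rp1 wp2
slot 4 (ALU): stall FU — free A0,Mu2,Ld2,B1 rp1 wp2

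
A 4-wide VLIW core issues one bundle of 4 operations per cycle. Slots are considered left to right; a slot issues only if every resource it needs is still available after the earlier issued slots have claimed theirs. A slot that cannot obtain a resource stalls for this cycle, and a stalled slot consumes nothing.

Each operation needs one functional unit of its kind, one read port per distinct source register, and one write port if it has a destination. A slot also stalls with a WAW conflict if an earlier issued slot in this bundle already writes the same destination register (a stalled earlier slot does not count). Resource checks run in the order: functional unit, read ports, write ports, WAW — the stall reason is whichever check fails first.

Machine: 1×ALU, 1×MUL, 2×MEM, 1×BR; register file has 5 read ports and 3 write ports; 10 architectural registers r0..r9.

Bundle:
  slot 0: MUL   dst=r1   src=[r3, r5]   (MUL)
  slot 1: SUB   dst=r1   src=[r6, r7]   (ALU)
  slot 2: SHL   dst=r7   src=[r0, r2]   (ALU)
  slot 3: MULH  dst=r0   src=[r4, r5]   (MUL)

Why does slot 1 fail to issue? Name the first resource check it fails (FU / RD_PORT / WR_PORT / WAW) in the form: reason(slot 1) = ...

reason(slot 1) = WAW

(0) want 1×MUL +2rd +1wr — yes → AL1|MU0|ME2|BR1|rd3|wr2
(1) want 1×ALU +2rd +1wr — WAW → AL1|MU0|ME2|BR1|rd3|wr2
(2) want 1×ALU +2rd +1wr — yes → AL0|MU0|ME2|BR1|rd1|wr1
(3) want 1×MUL +2rd +1wr — FU → AL0|MU0|ME2|BR1|rd1|wr1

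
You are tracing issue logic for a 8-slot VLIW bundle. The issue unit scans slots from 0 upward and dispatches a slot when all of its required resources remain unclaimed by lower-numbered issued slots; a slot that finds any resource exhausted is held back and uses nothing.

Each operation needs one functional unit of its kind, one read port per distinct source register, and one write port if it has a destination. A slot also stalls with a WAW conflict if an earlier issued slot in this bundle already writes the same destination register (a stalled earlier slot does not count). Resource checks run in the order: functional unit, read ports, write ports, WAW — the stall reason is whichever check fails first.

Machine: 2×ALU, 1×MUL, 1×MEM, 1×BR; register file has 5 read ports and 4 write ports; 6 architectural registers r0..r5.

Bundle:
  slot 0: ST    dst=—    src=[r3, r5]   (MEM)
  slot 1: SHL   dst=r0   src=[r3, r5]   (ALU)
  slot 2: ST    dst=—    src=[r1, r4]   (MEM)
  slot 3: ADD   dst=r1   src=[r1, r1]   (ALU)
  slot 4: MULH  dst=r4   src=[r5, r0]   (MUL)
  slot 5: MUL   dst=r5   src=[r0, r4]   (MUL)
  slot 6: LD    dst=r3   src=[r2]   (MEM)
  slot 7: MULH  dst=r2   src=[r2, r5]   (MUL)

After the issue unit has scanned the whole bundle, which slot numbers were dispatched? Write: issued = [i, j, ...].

slot 0 (MEM): ISSUE — free A2,Mu1,Ld0,B1 rp3 wp4
slot 1 (ALU): ISSUE — free A1,Mu1,Ld0,B1 rp1 wp3
slot 2 (MEM): stall FU — free A1,Mu1,Ld0,B1 rp1 wp3
slot 3 (ALU): ISSUE — free A0,Mu1,Ld0,B1 rp0 wp2
slot 4 (MUL): stall RD_PORT — free A0,Mu1,Ld0,B1 rp0 wp2
slot 5 (MUL): stall RD_PORT — free A0,Mu1,Ld0,B1 rp0 wp2
slot 6 (MEM): stall FU — free A0,Mu1,Ld0,B1 rp0 wp2
slot 7 (MUL): stall RD_PORT — free A0,Mu1,Ld0,B1 rp0 wp2

issued = [0, 1, 3]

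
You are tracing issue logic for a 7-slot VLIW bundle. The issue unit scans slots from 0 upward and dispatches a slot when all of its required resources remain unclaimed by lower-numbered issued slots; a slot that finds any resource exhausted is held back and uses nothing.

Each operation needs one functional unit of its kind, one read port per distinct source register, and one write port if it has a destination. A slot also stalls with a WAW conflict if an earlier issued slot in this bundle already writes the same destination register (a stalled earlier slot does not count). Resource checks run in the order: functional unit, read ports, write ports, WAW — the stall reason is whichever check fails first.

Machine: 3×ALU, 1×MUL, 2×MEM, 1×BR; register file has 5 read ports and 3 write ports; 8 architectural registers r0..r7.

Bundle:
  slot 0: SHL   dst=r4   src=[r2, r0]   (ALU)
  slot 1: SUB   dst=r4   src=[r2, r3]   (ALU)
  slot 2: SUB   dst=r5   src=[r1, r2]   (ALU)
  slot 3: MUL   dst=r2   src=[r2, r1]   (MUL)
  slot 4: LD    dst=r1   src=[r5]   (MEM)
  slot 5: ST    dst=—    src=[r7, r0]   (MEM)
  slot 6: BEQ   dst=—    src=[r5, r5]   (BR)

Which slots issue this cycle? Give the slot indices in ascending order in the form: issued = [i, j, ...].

issued = [0, 2, 4]

slot 0 (ALU): ISSUE — free A2,Mu1,Ld2,B1 rp3 wp2
slot 1 (ALU): stall WAW — free A2,Mu1,Ld2,B1 rp3 wp2
slot 2 (ALU): ISSUE — free A1,Mu1,Ld2,B1 rp1 wp1
slot 3 (MUL): stall RD_PORT — free A1,Mu1,Ld2,B1 rp1 wp1
slot 4 (MEM): ISSUE — free A1,Mu1,Ld1,B1 rp0 wp0
slot 5 (MEM): stall RD_PORT — free A1,Mu1,Ld1,B1 rp0 wp0
slot 6 (BR): stall RD_PORT — free A1,Mu1,Ld1,B1 rp0 wp0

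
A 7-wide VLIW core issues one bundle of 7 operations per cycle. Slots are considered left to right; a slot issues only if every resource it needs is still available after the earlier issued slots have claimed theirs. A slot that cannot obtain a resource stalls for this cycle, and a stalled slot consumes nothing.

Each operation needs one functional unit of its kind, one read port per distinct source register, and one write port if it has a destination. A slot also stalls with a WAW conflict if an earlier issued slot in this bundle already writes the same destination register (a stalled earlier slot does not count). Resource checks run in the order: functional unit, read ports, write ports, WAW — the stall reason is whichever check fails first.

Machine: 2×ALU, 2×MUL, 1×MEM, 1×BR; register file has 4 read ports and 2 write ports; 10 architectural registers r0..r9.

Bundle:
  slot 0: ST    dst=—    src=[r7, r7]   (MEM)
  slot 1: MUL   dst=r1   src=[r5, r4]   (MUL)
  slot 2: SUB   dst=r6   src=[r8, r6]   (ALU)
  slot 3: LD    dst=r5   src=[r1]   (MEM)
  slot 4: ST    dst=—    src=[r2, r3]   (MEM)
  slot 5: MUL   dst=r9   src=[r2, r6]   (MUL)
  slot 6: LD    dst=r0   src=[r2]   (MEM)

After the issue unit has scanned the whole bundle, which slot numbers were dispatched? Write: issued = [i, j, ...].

issued = [0, 1]

slot 0 (MEM): ISSUE — free A2,Mu2,Ld0,B1 rp3 wp2
slot 1 (MUL): ISSUE — free A2,Mu1,Ld0,B1 rp1 wp1
slot 2 (ALU): stall RD_PORT — free A2,Mu1,Ld0,B1 rp1 wp1
slot 3 (MEM): stall FU — free A2,Mu1,Ld0,B1 rp1 wp1
slot 4 (MEM): stall FU — free A2,Mu1,Ld0,B1 rp1 wp1
slot 5 (MUL): stall RD_PORT — free A2,Mu1,Ld0,B1 rp1 wp1
slot 6 (MEM): stall FU — free A2,Mu1,Ld0,B1 rp1 wp1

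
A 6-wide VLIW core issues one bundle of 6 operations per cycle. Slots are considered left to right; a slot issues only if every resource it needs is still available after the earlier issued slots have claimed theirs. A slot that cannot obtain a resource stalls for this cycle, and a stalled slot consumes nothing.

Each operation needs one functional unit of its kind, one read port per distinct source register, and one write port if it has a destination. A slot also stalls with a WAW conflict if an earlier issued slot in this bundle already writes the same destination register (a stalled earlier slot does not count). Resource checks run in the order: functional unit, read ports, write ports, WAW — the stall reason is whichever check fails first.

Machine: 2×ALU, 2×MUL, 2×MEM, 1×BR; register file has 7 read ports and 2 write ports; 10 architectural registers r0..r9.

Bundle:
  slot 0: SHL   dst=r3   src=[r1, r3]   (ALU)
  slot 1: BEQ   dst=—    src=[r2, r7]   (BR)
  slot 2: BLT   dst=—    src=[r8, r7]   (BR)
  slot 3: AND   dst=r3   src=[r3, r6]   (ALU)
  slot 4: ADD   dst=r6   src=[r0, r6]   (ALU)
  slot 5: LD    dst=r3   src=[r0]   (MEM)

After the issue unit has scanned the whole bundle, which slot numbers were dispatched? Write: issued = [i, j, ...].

issued = [0, 1, 4]

(0) want 1×ALU +2rd +1wr — yes → AL1|MU2|ME2|BR1|rd5|wr1
(1) want 1×BR +2rd +0wr — yes → AL1|MU2|ME2|BR0|rd3|wr1
(2) want 1×BR +2rd +0wr — FU → AL1|MU2|ME2|BR0|rd3|wr1
(3) want 1×ALU +2rd +1wr — WAW → AL1|MU2|ME2|BR0|rd3|wr1
(4) want 1×ALU +2rd +1wr — yes → AL0|MU2|ME2|BR0|rd1|wr0
(5) want 1×MEM +1rd +1wr — WR_PORT → AL0|MU2|ME2|BR0|rd1|wr0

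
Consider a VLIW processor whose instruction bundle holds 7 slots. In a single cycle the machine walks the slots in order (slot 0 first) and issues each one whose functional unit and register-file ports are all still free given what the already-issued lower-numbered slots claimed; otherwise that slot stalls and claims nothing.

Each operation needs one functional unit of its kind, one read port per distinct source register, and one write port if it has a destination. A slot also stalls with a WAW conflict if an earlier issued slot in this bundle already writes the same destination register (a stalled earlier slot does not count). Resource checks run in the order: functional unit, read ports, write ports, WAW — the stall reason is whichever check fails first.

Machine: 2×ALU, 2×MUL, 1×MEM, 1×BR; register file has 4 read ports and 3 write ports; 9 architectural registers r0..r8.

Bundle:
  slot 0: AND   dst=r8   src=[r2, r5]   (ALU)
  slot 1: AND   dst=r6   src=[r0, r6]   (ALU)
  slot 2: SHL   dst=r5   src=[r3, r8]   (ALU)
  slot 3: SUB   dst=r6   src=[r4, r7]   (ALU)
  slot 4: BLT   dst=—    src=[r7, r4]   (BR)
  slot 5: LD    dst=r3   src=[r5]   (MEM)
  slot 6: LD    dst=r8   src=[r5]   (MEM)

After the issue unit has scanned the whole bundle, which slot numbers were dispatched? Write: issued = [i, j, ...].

(0) want 1×ALU +2rd +1wr — yes → AL1|MU2|ME1|BR1|rd2|wr2
(1) want 1×ALU +2rd +1wr — yes → AL0|MU2|ME1|BR1|rd0|wr1
(2) want 1×ALU +2rd +1wr — FU → AL0|MU2|ME1|BR1|rd0|wr1
(3) want 1×ALU +2rd +1wr — FU → AL0|MU2|ME1|BR1|rd0|wr1
(4) want 1×BR +2rd +0wr — RD_PORT → AL0|MU2|ME1|BR1|rd0|wr1
(5) want 1×MEM +1rd +1wr — RD_PORT → AL0|MU2|ME1|BR1|rd0|wr1
(6) want 1×MEM +1rd +1wr — RD_PORT → AL0|MU2|ME1|BR1|rd0|wr1

issued = [0, 1]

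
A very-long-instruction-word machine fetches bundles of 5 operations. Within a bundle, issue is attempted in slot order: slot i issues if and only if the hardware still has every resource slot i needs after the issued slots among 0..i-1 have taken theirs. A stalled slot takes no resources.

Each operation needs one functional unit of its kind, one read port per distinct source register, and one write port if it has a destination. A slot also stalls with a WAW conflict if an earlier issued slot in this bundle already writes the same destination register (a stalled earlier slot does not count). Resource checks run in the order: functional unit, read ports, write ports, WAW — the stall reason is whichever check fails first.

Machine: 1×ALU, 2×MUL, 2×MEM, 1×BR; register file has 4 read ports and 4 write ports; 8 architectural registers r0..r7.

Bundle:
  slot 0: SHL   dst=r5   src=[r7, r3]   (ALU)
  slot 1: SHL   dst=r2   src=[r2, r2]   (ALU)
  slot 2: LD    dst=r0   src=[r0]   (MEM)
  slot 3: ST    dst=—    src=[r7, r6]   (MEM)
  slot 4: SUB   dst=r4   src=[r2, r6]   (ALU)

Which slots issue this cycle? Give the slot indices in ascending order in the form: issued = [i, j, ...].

issued = [0, 2]

[0] ALU needs rd=2 wr=1: ok; after: ALU=0 MUL=2 MEM=2 BR=1, R=2, W=3
[1] ALU needs rd=1 wr=1: FU; after: ALU=0 MUL=2 MEM=2 BR=1, R=2, W=3
[2] MEM needs rd=1 wr=1: ok; after: ALU=0 MUL=2 MEM=1 BR=1, R=1, W=2
[3] MEM needs rd=2 wr=0: RD_PORT; after: ALU=0 MUL=2 MEM=1 BR=1, R=1, W=2
[4] ALU needs rd=2 wr=1: FU; after: ALU=0 MUL=2 MEM=1 BR=1, R=1, W=2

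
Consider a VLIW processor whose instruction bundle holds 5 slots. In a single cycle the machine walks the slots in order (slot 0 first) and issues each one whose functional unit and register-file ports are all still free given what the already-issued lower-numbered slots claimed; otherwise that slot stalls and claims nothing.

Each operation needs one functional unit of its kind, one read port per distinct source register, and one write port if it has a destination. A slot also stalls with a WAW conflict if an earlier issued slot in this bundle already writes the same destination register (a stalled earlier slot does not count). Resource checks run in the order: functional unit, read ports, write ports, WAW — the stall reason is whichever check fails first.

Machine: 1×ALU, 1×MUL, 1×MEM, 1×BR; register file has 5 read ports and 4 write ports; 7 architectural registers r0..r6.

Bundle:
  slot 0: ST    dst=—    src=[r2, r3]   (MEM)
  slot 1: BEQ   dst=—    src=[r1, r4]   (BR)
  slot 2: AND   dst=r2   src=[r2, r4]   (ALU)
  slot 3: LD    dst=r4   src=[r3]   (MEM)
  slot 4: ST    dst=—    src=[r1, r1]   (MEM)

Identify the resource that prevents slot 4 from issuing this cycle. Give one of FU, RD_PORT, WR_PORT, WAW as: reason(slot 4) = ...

reason(slot 4) = FU

(0) want 1×MEM +2rd +0wr — yes → AL1|MU1|ME0|BR1|rd3|wr4
(1) want 1×BR +2rd +0wr — yes → AL1|MU1|ME0|BR0|rd1|wr4
(2) want 1×ALU +2rd +1wr — RD_PORT → AL1|MU1|ME0|BR0|rd1|wr4
(3) want 1×MEM +1rd +1wr — FU → AL1|MU1|ME0|BR0|rd1|wr4
(4) want 1×MEM +1rd +0wr — FU → AL1|MU1|ME0|BR0|rd1|wr4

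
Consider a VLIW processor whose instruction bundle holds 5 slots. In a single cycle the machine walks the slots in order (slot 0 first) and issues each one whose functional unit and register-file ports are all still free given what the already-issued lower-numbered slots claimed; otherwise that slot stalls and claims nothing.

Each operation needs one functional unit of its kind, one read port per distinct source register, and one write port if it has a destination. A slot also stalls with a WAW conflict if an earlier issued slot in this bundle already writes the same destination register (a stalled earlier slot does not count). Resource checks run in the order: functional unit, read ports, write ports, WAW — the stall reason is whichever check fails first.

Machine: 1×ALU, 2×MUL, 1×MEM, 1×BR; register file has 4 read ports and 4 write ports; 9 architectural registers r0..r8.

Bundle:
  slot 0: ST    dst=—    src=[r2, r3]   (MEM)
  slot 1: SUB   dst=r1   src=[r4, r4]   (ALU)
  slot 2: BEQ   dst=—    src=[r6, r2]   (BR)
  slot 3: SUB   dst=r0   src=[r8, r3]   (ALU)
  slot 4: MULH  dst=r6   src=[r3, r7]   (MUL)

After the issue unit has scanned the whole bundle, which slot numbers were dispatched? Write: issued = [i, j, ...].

issued = [0, 1]

  0. MEM ⇒ go  {1A/2Mu/0Ld/1B | 2r 4w}
  1. ALU→r1 ⇒ go  {0A/2Mu/0Ld/1B | 1r 3w}
  2. BR ⇒ no(RD_PORT)  {0A/2Mu/0Ld/1B | 1r 3w}
  3. ALU→r0 ⇒ no(FU)  {0A/2Mu/0Ld/1B | 1r 3w}
  4. MUL→r6 ⇒ no(RD_PORT)  {0A/2Mu/0Ld/1B | 1r 3w}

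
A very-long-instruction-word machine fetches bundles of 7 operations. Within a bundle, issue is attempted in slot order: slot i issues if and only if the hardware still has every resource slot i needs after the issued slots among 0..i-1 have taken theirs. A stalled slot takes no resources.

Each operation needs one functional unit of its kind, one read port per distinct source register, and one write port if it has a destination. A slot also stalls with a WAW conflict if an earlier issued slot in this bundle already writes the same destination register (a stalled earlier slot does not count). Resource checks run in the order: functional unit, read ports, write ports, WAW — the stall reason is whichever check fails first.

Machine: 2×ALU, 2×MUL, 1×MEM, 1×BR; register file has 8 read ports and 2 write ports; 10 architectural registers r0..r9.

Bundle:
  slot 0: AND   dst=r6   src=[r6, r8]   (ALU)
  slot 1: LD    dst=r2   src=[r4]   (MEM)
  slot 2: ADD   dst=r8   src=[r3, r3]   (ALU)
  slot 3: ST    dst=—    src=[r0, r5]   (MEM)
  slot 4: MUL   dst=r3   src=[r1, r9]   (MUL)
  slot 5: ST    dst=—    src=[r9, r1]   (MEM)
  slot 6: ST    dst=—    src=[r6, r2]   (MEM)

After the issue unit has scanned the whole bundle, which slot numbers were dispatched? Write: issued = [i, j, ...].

(0) want 1×ALU +2rd +1wr — yes → AL1|MU2|ME1|BR1|rd6|wr1
(1) want 1×MEM +1rd +1wr — yes → AL1|MU2|ME0|BR1|rd5|wr0
(2) want 1×ALU +1rd +1wr — WR_PORT → AL1|MU2|ME0|BR1|rd5|wr0
(3) want 1×MEM +2rd +0wr — FU → AL1|MU2|ME0|BR1|rd5|wr0
(4) want 1×MUL +2rd +1wr — WR_PORT → AL1|MU2|ME0|BR1|rd5|wr0
(5) want 1×MEM +2rd +0wr — FU → AL1|MU2|ME0|BR1|rd5|wr0
(6) want 1×MEM +2rd +0wr — FU → AL1|MU2|ME0|BR1|rd5|wr0

issued = [0, 1]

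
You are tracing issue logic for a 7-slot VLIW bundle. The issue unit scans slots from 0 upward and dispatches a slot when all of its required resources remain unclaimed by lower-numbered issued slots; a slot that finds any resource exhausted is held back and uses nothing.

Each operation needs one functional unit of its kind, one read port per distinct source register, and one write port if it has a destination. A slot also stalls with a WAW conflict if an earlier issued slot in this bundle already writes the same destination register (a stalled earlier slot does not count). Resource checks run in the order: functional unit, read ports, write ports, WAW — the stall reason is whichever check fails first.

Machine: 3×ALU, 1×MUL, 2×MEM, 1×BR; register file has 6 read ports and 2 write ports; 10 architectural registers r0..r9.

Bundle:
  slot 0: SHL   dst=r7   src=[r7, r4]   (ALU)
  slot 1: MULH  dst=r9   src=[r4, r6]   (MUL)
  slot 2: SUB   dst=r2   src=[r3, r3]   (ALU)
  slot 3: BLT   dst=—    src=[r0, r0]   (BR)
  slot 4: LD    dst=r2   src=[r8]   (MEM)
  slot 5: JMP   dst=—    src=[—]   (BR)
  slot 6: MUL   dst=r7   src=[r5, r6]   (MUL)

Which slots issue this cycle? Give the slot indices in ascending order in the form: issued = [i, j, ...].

issued = [0, 1, 3]

(0) want 1×ALU +2rd +1wr — yes → AL2|MU1|ME2|BR1|rd4|wr1
(1) want 1×MUL +2rd +1wr — yes → AL2|MU0|ME2|BR1|rd2|wr0
(2) want 1×ALU +1rd +1wr — WR_PORT → AL2|MU0|ME2|BR1|rd2|wr0
(3) want 1×BR +1rd +0wr — yes → AL2|MU0|ME2|BR0|rd1|wr0
(4) want 1×MEM +1rd +1wr — WR_PORT → AL2|MU0|ME2|BR0|rd1|wr0
(5) want 1×BR +0rd +0wr — FU → AL2|MU0|ME2|BR0|rd1|wr0
(6) want 1×MUL +2rd +1wr — FU → AL2|MU0|ME2|BR0|rd1|wr0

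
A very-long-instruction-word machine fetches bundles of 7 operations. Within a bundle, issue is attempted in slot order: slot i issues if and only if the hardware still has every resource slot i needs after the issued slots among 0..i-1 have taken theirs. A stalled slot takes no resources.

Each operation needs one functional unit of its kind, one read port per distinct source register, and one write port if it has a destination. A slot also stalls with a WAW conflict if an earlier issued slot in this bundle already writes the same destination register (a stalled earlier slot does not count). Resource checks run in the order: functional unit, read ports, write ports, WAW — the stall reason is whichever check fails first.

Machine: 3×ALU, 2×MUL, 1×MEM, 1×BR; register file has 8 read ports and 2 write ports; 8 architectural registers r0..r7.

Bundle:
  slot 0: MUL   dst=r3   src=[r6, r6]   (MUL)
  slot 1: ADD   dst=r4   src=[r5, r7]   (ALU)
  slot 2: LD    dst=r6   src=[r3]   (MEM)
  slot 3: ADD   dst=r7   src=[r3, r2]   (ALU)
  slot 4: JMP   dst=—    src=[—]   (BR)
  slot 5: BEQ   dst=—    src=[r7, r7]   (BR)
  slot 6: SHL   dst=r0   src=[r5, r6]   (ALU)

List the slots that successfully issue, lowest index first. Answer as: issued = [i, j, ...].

(0) want 1×MUL +1rd +1wr — yes → AL3|MU1|ME1|BR1|rd7|wr1
(1) want 1×ALU +2rd +1wr — yes → AL2|MU1|ME1|BR1|rd5|wr0
(2) want 1×MEM +1rd +1wr — WR_PORT → AL2|MU1|ME1|BR1|rd5|wr0
(3) want 1×ALU +2rd +1wr — WR_PORT → AL2|MU1|ME1|BR1|rd5|wr0
(4) want 1×BR +0rd +0wr — yes → AL2|MU1|ME1|BR0|rd5|wr0
(5) want 1×BR +1rd +0wr — FU → AL2|MU1|ME1|BR0|rd5|wr0
(6) want 1×ALU +2rd +1wr — WR_PORT → AL2|MU1|ME1|BR0|rd5|wr0

issued = [0, 1, 4]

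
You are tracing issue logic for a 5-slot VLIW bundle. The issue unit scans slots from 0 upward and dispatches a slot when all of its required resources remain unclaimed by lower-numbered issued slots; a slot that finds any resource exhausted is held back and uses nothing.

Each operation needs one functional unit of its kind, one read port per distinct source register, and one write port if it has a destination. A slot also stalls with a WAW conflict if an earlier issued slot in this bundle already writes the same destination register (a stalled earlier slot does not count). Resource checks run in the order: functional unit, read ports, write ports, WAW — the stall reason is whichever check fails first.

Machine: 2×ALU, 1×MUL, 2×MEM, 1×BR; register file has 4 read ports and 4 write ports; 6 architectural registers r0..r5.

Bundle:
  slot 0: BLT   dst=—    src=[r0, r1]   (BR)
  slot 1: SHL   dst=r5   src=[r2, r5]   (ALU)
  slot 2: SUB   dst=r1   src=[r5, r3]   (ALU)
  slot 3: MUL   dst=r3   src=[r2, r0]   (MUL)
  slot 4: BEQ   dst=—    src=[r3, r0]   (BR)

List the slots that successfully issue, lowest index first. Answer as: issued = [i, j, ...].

#0 BR src=r0,r1 dispatched  <A:2 Mu:1 Ld:2 B:0 rd:2 wr:4>
#1 ALU src=r2,r5 dispatched  <A:1 Mu:1 Ld:2 B:0 rd:0 wr:3>
#2 ALU src=r5,r3 held:RD_PORT  <A:1 Mu:1 Ld:2 B:0 rd:0 wr:3>
#3 MUL src=r2,r0 held:RD_PORT  <A:1 Mu:1 Ld:2 B:0 rd:0 wr:3>
#4 BR src=r3,r0 held:FU  <A:1 Mu:1 Ld:2 B:0 rd:0 wr:3>

issued = [0, 1]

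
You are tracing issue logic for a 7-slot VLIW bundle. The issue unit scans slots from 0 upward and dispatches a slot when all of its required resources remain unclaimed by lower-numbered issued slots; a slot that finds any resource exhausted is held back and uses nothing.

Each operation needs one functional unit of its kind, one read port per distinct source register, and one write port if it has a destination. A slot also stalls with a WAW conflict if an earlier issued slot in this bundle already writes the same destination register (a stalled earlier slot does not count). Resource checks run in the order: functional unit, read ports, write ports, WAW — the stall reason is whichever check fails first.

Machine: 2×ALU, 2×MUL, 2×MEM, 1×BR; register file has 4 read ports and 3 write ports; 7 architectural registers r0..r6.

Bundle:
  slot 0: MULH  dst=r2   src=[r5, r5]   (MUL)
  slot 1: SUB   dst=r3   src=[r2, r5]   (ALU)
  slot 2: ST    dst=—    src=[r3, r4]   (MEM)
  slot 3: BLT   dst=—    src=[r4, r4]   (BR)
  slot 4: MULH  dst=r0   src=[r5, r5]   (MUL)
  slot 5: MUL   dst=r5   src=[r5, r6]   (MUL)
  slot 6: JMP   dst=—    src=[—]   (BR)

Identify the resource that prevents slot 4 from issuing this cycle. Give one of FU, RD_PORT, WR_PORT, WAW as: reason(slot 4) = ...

(0) want 1×MUL +1rd +1wr — yes → AL2|MU1|ME2|BR1|rd3|wr2
(1) want 1×ALU +2rd +1wr — yes → AL1|MU1|ME2|BR1|rd1|wr1
(2) want 1×MEM +2rd +0wr — RD_PORT → AL1|MU1|ME2|BR1|rd1|wr1
(3) want 1×BR +1rd +0wr — yes → AL1|MU1|ME2|BR0|rd0|wr1
(4) want 1×MUL +1rd +1wr — RD_PORT → AL1|MU1|ME2|BR0|rd0|wr1
(5) want 1×MUL +2rd +1wr — RD_PORT → AL1|MU1|ME2|BR0|rd0|wr1
(6) want 1×BR +0rd +0wr — FU → AL1|MU1|ME2|BR0|rd0|wr1

reason(slot 4) = RD_PORT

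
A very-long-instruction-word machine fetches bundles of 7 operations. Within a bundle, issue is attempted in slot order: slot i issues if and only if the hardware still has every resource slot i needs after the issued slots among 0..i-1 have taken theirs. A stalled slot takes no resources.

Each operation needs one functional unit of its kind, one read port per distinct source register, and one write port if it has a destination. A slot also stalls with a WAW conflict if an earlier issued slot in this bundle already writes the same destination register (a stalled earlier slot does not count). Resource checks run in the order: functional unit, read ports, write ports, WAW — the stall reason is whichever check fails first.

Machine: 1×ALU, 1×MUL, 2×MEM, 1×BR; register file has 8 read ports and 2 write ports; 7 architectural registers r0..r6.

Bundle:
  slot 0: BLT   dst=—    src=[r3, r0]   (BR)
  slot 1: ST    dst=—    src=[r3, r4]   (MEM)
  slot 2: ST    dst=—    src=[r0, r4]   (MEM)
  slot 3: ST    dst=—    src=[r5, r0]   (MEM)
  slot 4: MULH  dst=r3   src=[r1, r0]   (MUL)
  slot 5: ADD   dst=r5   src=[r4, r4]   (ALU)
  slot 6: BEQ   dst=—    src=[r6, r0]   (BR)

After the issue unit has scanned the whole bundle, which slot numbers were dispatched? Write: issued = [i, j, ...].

#0 BR src=r3,r0 dispatched  <A:1 Mu:1 Ld:2 B:0 rd:6 wr:2>
#1 MEM src=r3,r4 dispatched  <A:1 Mu:1 Ld:1 B:0 rd:4 wr:2>
#2 MEM src=r0,r4 dispatched  <A:1 Mu:1 Ld:0 B:0 rd:2 wr:2>
#3 MEM src=r5,r0 held:FU  <A:1 Mu:1 Ld:0 B:0 rd:2 wr:2>
#4 MUL src=r1,r0 dispatched  <A:1 Mu:0 Ld:0 B:0 rd:0 wr:1>
#5 ALU src=r4,r4 held:RD_PORT  <A:1 Mu:0 Ld:0 B:0 rd:0 wr:1>
#6 BR src=r6,r0 held:FU  <A:1 Mu:0 Ld:0 B:0 rd:0 wr:1>

issued = [0, 1, 2, 4]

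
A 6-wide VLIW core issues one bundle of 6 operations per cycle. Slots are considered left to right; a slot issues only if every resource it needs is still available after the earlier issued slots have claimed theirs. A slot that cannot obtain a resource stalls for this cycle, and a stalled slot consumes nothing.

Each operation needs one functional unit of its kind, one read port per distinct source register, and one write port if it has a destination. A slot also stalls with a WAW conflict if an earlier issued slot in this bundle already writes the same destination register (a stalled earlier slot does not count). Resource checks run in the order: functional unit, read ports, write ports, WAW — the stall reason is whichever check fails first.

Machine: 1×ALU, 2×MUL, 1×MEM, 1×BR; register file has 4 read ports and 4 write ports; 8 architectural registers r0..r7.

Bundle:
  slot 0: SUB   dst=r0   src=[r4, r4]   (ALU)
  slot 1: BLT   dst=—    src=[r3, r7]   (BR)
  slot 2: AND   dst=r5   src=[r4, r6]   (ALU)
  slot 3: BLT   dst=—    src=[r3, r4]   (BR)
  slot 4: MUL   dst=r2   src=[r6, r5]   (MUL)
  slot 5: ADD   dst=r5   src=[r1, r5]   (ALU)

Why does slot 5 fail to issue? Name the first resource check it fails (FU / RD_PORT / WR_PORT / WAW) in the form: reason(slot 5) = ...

reason(slot 5) = FU

(0) want 1×ALU +1rd +1wr — yes → AL0|MU2|ME1|BR1|rd3|wr3
(1) want 1×BR +2rd +0wr — yes → AL0|MU2|ME1|BR0|rd1|wr3
(2) want 1×ALU +2rd +1wr — FU → AL0|MU2|ME1|BR0|rd1|wr3
(3) want 1×BR +2rd +0wr — FU → AL0|MU2|ME1|BR0|rd1|wr3
(4) want 1×MUL +2rd +1wr — RD_PORT → AL0|MU2|ME1|BR0|rd1|wr3
(5) want 1×ALU +2rd +1wr — FU → AL0|MU2|ME1|BR0|rd1|wr3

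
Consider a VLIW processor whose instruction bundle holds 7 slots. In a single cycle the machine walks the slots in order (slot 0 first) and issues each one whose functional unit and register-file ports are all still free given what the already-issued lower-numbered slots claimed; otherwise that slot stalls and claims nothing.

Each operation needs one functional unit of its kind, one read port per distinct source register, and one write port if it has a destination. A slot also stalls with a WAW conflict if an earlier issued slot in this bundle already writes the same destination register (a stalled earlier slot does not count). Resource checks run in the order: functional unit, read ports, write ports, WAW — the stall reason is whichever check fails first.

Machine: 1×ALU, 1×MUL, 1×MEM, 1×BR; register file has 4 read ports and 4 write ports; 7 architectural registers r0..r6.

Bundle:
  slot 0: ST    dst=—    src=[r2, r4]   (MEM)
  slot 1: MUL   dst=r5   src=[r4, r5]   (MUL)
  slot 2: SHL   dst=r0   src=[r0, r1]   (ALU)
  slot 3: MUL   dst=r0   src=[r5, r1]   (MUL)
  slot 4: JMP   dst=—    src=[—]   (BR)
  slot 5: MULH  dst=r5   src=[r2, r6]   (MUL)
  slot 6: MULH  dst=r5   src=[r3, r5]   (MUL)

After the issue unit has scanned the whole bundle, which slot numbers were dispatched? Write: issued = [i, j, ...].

issued = [0, 1, 4]

[0] MEM needs rd=2 wr=0: ok; after: ALU=1 MUL=1 MEM=0 BR=1, R=2, W=4
[1] MUL needs rd=2 wr=1: ok; after: ALU=1 MUL=0 MEM=0 BR=1, R=0, W=3
[2] ALU needs rd=2 wr=1: RD_PORT; after: ALU=1 MUL=0 MEM=0 BR=1, R=0, W=3
[3] MUL needs rd=2 wr=1: FU; after: ALU=1 MUL=0 MEM=0 BR=1, R=0, W=3
[4] BR needs rd=0 wr=0: ok; after: ALU=1 MUL=0 MEM=0 BR=0, R=0, W=3
[5] MUL needs rd=2 wr=1: FU; after: ALU=1 MUL=0 MEM=0 BR=0, R=0, W=3
[6] MUL needs rd=2 wr=1: FU; after: ALU=1 MUL=0 MEM=0 BR=0, R=0, W=3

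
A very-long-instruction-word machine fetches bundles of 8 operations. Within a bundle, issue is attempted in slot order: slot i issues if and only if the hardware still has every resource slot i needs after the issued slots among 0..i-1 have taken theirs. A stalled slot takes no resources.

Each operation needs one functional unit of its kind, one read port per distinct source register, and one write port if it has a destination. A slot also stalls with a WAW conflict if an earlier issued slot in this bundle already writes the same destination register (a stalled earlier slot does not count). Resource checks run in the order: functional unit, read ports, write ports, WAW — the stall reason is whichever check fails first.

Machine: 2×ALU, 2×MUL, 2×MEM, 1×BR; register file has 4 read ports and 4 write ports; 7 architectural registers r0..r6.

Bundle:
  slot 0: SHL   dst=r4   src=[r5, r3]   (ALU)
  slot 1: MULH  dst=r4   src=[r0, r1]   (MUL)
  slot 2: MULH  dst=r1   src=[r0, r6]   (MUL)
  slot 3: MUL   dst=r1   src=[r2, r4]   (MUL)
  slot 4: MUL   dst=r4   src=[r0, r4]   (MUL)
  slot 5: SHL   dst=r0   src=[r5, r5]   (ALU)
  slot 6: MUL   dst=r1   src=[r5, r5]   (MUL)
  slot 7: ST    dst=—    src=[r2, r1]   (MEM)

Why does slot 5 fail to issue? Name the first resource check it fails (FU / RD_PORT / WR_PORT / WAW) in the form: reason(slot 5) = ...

reason(slot 5) = RD_PORT

[0] ALU needs rd=2 wr=1: ok; after: ALU=1 MUL=2 MEM=2 BR=1, R=2, W=3
[1] MUL needs rd=2 wr=1: WAW; after: ALU=1 MUL=2 MEM=2 BR=1, R=2, W=3
[2] MUL needs rd=2 wr=1: ok; after: ALU=1 MUL=1 MEM=2 BR=1, R=0, W=2
[3] MUL needs rd=2 wr=1: RD_PORT; after: ALU=1 MUL=1 MEM=2 BR=1, R=0, W=2
[4] MUL needs rd=2 wr=1: RD_PORT; after: ALU=1 MUL=1 MEM=2 BR=1, R=0, W=2
[5] ALU needs rd=1 wr=1: RD_PORT; after: ALU=1 MUL=1 MEM=2 BR=1, R=0, W=2
[6] MUL needs rd=1 wr=1: RD_PORT; after: ALU=1 MUL=1 MEM=2 BR=1, R=0, W=2
[7] MEM needs rd=2 wr=0: RD_PORT; after: ALU=1 MUL=1 MEM=2 BR=1, R=0, W=2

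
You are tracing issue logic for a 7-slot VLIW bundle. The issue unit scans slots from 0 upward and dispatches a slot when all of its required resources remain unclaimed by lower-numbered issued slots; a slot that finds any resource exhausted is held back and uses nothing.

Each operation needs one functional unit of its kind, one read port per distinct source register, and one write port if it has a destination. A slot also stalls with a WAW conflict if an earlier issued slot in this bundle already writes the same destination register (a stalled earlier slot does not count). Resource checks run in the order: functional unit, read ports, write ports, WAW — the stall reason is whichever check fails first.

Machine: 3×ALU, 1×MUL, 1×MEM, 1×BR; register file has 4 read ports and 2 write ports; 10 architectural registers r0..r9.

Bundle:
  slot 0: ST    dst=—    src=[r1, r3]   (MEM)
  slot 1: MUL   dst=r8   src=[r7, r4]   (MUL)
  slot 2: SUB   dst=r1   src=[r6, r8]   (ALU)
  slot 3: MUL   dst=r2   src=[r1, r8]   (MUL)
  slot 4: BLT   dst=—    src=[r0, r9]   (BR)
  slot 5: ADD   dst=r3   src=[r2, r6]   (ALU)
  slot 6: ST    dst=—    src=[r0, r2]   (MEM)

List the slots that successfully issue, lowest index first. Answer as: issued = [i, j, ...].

issued = [0, 1]

#0 MEM src=r1,r3 dispatched  <A:3 Mu:1 Ld:0 B:1 rd:2 wr:2>
#1 MUL src=r7,r4 dispatched  <A:3 Mu:0 Ld:0 B:1 rd:0 wr:1>
#2 ALU src=r6,r8 held:RD_PORT  <A:3 Mu:0 Ld:0 B:1 rd:0 wr:1>
#3 MUL src=r1,r8 held:FU  <A:3 Mu:0 Ld:0 B:1 rd:0 wr:1>
#4 BR src=r0,r9 held:RD_PORT  <A:3 Mu:0 Ld:0 B:1 rd:0 wr:1>
#5 ALU src=r2,r6 held:RD_PORT  <A:3 Mu:0 Ld:0 B:1 rd:0 wr:1>
#6 MEM src=r0,r2 held:FU  <A:3 Mu:0 Ld:0 B:1 rd:0 wr:1>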